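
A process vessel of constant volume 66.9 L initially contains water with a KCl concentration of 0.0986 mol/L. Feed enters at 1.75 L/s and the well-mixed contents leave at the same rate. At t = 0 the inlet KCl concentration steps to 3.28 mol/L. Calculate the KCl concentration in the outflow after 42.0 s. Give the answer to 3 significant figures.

Species balance on the tank: V dC/dt = Q(C_in − C).
Rewrite as dC/dt + C/τ = C_in/τ, τ = V/Q = 38.229 s.
C approaches C_in exponentially: C(t) = C_in + (C₀ − C_in) e^(−t/τ).
C(42.0) = 3.28 + (0.0986 − 3.28)·e^(−42.0/38.229) = 3.28 + (-3.1814)·0.33332 = 2.2196 mol/L.

2.22 mol/L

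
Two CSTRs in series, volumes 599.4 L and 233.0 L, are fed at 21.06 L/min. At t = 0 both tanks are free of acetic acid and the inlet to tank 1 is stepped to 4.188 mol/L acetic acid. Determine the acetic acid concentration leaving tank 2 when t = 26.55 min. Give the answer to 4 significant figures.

1.734 mol/L

Each tank obeys Vᵢ dCᵢ/dt = Q(Cᵢ₋₁ − Cᵢ), so τᵢ = Vᵢ/Q.
τ₁ = 599.4/21.06 = 28.4615 min; τ₂ = 233.0/21.06 = 11.0636 min.
Tank 1: C₁ = C_in(1 − e^(−t/τ₁)). Tank 2 (τ₁ ≠ τ₂): C₂ = C_in[1 − (τ₁ e^(−t/τ₁) − τ₂ e^(−t/τ₂))/(τ₁ − τ₂)].
At t = 26.55: e^(−t/τ₁) = 0.393436, e^(−t/τ₂) = 0.0907401.
C₂ = 4.188·[1 − (28.4615·0.393436 − 11.0636·0.0907401)/(17.3979)] = 4.188·0.414075 = 1.73415 mol/L.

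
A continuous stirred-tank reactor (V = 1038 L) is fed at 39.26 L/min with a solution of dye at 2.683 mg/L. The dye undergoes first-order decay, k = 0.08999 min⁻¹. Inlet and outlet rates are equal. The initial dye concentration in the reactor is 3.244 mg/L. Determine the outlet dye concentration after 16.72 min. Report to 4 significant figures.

1.083 mg/L

V dC/dt = Q(C_in − C) − k V C.
This is linear with rate a = Q/V + k = 0.127813 min⁻¹.
C_ss = Q C_in/(Q + kV) = 0.793962 mg/L; C(t) = C_ss + (C₀ − C_ss) e^(−a t).
C(16.72) = 0.793962 + (2.45004)·e^(−0.127813·16.72) = 0.793962 + (2.45004)·0.118005 = 1.08308 mg/L.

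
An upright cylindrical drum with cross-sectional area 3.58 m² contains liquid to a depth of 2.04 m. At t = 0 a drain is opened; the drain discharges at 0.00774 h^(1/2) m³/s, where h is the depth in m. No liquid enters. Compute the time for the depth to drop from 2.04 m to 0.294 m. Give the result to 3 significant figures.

A dh/dt = −Q_out = −0.00774 √h.
Separate and integrate: 2(√h − √h₀) = −(0.00774/A) t.
t = 2A(√h₀ − √h)/0.00774 = 2·3.58·(√2.04 − √0.294)/0.00774
  = 7.1600 × (1.4283 − 0.54222) / 0.00774 = 819.67 s.

820 s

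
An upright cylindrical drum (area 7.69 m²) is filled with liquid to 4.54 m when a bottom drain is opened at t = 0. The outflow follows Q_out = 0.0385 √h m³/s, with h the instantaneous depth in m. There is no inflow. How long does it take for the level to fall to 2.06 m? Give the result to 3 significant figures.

Mass balance (ρ constant): A dh/dt = −0.0385 √h.
Separate and integrate: 2(√h − √h₀) = −(0.0385/A) t.
t = 2A(√h₀ − √h)/0.0385 = 2·7.69·(√4.54 − √2.06)/0.0385
  = 15.380 × (2.1307 − 1.4353) / 0.0385 = 277.82 s.

278 s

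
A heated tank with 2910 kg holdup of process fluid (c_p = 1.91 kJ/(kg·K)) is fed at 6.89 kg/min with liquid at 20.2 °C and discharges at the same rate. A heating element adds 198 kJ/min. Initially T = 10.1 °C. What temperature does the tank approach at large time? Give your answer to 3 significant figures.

35.2 °C

M c_p dT/dt = ṁ c_p (T_in − T) + Q̇.
At steady state dT/dt = 0 ⇒ T_ss = T_in + Q̇/(ṁ c_p) = 20.2 + 198/(6.89·1.91) = 35.246 °C.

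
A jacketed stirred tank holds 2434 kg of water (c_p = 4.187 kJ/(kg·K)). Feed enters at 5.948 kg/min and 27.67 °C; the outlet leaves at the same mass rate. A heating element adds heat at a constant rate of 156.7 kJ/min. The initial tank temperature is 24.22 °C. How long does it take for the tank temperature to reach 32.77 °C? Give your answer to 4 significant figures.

Energy balance: M c_p dT/dt = ṁ c_p (T_in − T) + 156.7.
τ = M/ṁ = 409.213 min; T_ss = T_in + Q̇/(ṁ c_p) = 33.9621 °C.
T(t) = T_ss + (T₀ − T_ss) e^(−t/τ). Set T = 32.77:
e^(−t/τ) = (32.77 − 33.9621)/(24.22 − 33.9621) = 0.122365
t = −409.213 · ln(0.122365) = 859.653 min.

859.7 min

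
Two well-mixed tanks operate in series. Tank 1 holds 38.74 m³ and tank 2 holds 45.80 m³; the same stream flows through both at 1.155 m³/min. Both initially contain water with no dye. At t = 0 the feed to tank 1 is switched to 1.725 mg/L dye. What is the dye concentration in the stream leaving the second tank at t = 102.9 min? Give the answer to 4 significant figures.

Species balance on tank i: dCᵢ/dt = (Cᵢ₋₁ − Cᵢ)/τᵢ with τᵢ = Vᵢ/Q.
τ₁ = 38.74/1.155 = 33.5411 min; τ₂ = 45.80/1.155 = 39.6537 min.
Tank 1: C₁ = C_in(1 − e^(−t/τ₁)). Tank 2 (τ₁ ≠ τ₂): C₂ = C_in[1 − (τ₁ e^(−t/τ₁) − τ₂ e^(−t/τ₂))/(τ₁ − τ₂)].
At t = 102.9: e^(−t/τ₁) = 0.0465199, e^(−t/τ₂) = 0.0746483.
C₂ = 1.725·[1 − (33.5411·0.0465199 − 39.6537·0.0746483)/(-6.11255)] = 1.725·0.771004 = 1.32998 mg/L.

1.330 mg/L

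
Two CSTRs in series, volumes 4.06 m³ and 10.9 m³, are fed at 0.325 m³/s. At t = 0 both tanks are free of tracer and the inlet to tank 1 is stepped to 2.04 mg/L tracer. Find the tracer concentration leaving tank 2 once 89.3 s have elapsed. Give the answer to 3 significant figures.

Time constants: τᵢ = Vᵢ/Q for each well-mixed tank.
τ₁ = 4.06/0.325 = 12.492 s; τ₂ = 10.9/0.325 = 33.538 s.
Solving the cascade with C₁(0)=C₂(0)=0 gives C₂(t) = C_in[1 − (τ₁ e^(−t/τ₁) − τ₂ e^(−t/τ₂))/(τ₁ − τ₂)].
At t = 89.3: e^(−t/τ₁) = 0.00078612, e^(−t/τ₂) = 0.069766.
C₂ = 2.04·[1 − (12.492·0.00078612 − 33.538·0.069766)/(-21.046)] = 2.04·0.88929 = 1.8142 mg/L.

1.81 mg/L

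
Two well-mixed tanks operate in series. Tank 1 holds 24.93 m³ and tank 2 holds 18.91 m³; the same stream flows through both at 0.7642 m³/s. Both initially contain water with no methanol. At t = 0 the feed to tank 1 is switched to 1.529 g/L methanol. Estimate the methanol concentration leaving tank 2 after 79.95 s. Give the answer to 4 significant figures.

1.173 g/L

Species balance on tank i: dCᵢ/dt = (Cᵢ₋₁ − Cᵢ)/τᵢ with τᵢ = Vᵢ/Q.
τ₁ = 24.93/0.7642 = 32.6224 s; τ₂ = 18.91/0.7642 = 24.7448 s.
Solving the cascade with C₁(0)=C₂(0)=0 gives C₂(t) = C_in[1 − (τ₁ e^(−t/τ₁) − τ₂ e^(−t/τ₂))/(τ₁ − τ₂)].
At t = 79.95: e^(−t/τ₁) = 0.0862268, e^(−t/τ₂) = 0.0395188.
C₂ = 1.529·[1 − (32.6224·0.0862268 − 24.7448·0.0395188)/(7.87752)] = 1.529·0.767054 = 1.17283 g/L.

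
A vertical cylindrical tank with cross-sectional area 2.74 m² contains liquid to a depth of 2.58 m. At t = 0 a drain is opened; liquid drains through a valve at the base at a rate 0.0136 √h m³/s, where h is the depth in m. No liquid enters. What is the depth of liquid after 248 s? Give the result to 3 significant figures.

Volume balance on the tank: A dh/dt = −0.0136 √h.
Separate and integrate: 2(√h − √h₀) = −(0.0136/A) t.
√h = √2.58 − 0.0136·248/(2·2.74) = 1.6062 − 0.61547 = 0.99076.
h = 0.99076² = 0.98161 m.

0.982 m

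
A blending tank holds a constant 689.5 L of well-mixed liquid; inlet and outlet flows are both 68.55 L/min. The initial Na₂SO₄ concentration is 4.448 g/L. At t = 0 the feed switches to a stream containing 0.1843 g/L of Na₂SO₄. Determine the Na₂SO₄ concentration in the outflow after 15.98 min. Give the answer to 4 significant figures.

Species balance on the tank: V dC/dt = Q(C_in − C).
Rewrite as dC/dt + C/τ = C_in/τ, τ = V/Q = 10.0584 min.
Solution: C(t) = C_in + (C₀ − C_in) e^(−t/τ).
C(15.98) = 0.1843 + (4.448 − 0.1843)·e^(−15.98/10.0584) = 0.1843 + (4.26370)·0.204185 = 1.05488 g/L.

1.055 g/L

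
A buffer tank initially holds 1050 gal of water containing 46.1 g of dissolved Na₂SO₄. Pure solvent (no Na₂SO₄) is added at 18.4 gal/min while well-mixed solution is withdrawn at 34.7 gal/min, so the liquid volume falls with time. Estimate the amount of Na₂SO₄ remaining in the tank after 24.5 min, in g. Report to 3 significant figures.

16.6 g

Total volume: dV/dt = Q_in − Q_out = -16.300 gal/min, so V(t) = 1050 − 16.300 t and V(24.5) = 650.65 gal.
Species balance (pure solvent in): dm/dt = −Q_out · m/V(t).
Separate: dm/m = −Q_out dt/V(t) ⇒ ln(m/m₀) = −(Q_out/(Q_in−Q_out)) ln(V/V₀).
m = m₀ (V₀/V)^(Q_out/(Q_in−Q_out)) = 46.1 × (1050/650.65)^(-2.1288) = 16.643 g.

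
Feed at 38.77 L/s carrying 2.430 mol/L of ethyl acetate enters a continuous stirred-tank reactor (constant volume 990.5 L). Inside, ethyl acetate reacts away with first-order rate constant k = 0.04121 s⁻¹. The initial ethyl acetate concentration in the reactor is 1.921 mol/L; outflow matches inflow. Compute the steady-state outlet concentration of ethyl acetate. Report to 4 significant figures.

1.184 mol/L

Species balance: V dC/dt = Q C_in − Q C − k V C.
At steady state: 0 = Q C_in − (Q + kV) C_ss, so C_ss = Q C_in/(Q + kV).
C_ss = 38.77·2.430/(38.77 + 0.04121·990.5) = 94.2111/79.5885 = 1.18373 mol/L.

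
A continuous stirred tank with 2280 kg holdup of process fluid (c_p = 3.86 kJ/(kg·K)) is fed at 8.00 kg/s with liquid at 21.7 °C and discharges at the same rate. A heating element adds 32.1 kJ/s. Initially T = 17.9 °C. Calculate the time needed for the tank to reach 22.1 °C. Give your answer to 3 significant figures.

Energy balance: M c_p dT/dt = ṁ c_p (T_in − T) + 32.1.
τ = M/ṁ = 285.00 s; T_ss = T_in + Q̇/(ṁ c_p) = 22.740 °C.
T(t) = T_ss + (T₀ − T_ss) e^(−t/τ). Set T = 22.1:
e^(−t/τ) = (22.1 − 22.740)/(17.9 − 22.740) = 0.13214
t = −285.00 · ln(0.13214) = 576.80 s.

577 s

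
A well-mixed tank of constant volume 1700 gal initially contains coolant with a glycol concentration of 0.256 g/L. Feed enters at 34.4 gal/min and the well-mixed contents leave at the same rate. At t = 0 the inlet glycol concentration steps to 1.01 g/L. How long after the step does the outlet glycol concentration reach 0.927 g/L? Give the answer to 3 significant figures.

Accumulation = in − out for the solute gives V dC/dt = Q(C_in − C), so τ = V/Q = 49.419 min.
C(t) = C_in + (C₀ − C_in) e^(−t/τ). Set C = 0.927 and solve for t:
e^(−t/τ) = (C − C_in)/(C₀ − C_in) = (0.927 − 1.01)/(0.256 − 1.01) = 0.11008
t = −τ ln(…) = 49.419 × 2.2066 = 109.04 min.

109 min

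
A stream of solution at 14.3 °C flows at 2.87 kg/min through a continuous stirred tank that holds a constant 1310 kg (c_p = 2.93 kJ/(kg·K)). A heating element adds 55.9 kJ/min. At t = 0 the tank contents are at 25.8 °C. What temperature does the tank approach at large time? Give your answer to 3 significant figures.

Energy balance: M c_p dT/dt = ṁ c_p (T_in − T) + 55.9.
At steady state dT/dt = 0 ⇒ T_ss = T_in + Q̇/(ṁ c_p) = 14.3 + 55.9/(2.87·2.93) = 20.948 °C.

20.9 °C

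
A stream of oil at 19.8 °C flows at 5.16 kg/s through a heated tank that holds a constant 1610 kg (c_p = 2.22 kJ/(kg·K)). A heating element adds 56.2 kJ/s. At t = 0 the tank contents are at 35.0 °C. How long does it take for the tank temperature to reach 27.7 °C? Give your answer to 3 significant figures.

M c_p dT/dt = ṁ c_p (T_in − T) + Q̇.
τ = M/ṁ = 312.02 s; T_ss = T_in + Q̇/(ṁ c_p) = 24.706 °C.
T(t) = T_ss + (T₀ − T_ss) e^(−t/τ). Set T = 27.7:
e^(−t/τ) = (27.7 − 24.706)/(35.0 − 24.706) = 0.29084
t = −312.02 · ln(0.29084) = 385.33 s.

385 s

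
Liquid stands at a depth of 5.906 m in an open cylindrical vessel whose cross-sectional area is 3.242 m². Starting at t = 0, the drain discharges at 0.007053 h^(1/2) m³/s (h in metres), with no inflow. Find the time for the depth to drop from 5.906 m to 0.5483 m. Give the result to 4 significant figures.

With no inflow, A dh/dt = −0.007053 √h.
Separate and integrate: 2(√h − √h₀) = −(0.007053/A) t.
t = 2A(√h₀ − √h)/0.007053 = 2·3.242·(√5.906 − √0.5483)/0.007053
  = 6.48400 × (2.43023 − 0.740473) / 0.007053 = 1553.43 s.

1553 s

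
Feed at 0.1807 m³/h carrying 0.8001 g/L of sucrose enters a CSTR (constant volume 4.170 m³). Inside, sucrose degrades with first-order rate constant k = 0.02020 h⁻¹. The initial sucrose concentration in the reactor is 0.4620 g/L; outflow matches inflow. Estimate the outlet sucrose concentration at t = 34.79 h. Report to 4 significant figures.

Accumulation = in − out − consumed: V dC/dt = Q C_in − Q C − k V C.
dC/dt = (Q/V) C_in − (Q/V + k) C; effective rate a = Q/V + k = 0.0433333 + 0.02020 = 0.0635333 h⁻¹.
C_ss = Q C_in/(Q + kV) = 0.545714 g/L; C(t) = C_ss + (C₀ − C_ss) e^(−a t).
C(34.79) = 0.545714 + (-0.0837135)·e^(−0.0635333·34.79) = 0.545714 + (-0.0837135)·0.109665 = 0.536533 g/L.

0.5365 g/L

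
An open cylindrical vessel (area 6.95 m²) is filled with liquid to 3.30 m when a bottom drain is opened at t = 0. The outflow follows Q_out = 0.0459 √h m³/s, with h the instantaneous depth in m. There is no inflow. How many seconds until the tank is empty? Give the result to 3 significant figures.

550 s

A dh/dt = −Q_out = −0.0459 √h.
Separate and integrate: 2(√h − √h₀) = −(0.0459/A) t.
Set h = 0: 2√h₀ = (0.0459/A) t_empty ⇒ t_empty = 2A√h₀/0.0459.
t_empty = 2·6.95·√3.30/0.0459 = 13.900·1.8166/0.0459 = 550.12 s.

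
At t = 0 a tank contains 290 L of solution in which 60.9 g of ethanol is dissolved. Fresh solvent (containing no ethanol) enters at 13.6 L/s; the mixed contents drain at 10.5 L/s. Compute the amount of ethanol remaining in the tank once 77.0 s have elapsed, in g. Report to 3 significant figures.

Let m(t) be the amount of ethanol. Volume: V(t) = V₀ + (Q_in − Q_out) t = 290 + 3.1000 t; V(77.0) = 528.70 L.
Solute balance: dm/dt = 0 − Q_out C = −Q_out m/V(t).
dm/m = −Q_out dt/(V₀ + 3.1000 t); integrating gives ln(m/m₀) = −(Q_out/(Q_in−Q_out)) ln(V/V₀).
m = m₀ (V₀/V)^(Q_out/(Q_in−Q_out)) = 60.9 × (290/528.70)^(3.3871) = 7.9657 g.

7.97 g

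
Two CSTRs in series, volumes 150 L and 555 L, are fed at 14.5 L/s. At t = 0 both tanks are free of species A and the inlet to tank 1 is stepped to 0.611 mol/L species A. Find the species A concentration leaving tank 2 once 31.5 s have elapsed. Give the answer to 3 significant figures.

0.254 mol/L

Species balance on tank i: dCᵢ/dt = (Cᵢ₋₁ − Cᵢ)/τᵢ with τᵢ = Vᵢ/Q.
τ₁ = 150/14.5 = 10.345 s; τ₂ = 555/14.5 = 38.276 s.
Solving the cascade with C₁(0)=C₂(0)=0 gives C₂(t) = C_in[1 − (τ₁ e^(−t/τ₁) − τ₂ e^(−t/τ₂))/(τ₁ − τ₂)].
At t = 31.5: e^(−t/τ₁) = 0.047596, e^(−t/τ₂) = 0.43912.
C₂ = 0.611·[1 − (10.345·0.047596 − 38.276·0.43912)/(-27.931)] = 0.611·0.41587 = 0.25409 mol/L.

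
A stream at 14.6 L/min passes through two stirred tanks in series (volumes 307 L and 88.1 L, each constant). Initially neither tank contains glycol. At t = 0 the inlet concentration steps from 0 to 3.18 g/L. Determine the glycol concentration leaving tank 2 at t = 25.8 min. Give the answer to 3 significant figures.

1.89 g/L

Each tank obeys Vᵢ dCᵢ/dt = Q(Cᵢ₋₁ − Cᵢ), so τᵢ = Vᵢ/Q.
τ₁ = 307/14.6 = 21.027 min; τ₂ = 88.1/14.6 = 6.0342 min.
Solving the cascade with C₁(0)=C₂(0)=0 gives C₂(t) = C_in[1 − (τ₁ e^(−t/τ₁) − τ₂ e^(−t/τ₂))/(τ₁ − τ₂)].
At t = 25.8: e^(−t/τ₁) = 0.29318, e^(−t/τ₂) = 0.013904.
C₂ = 3.18·[1 − (21.027·0.29318 − 6.0342·0.013904)/(14.993)] = 3.18·0.59442 = 1.8903 g/L.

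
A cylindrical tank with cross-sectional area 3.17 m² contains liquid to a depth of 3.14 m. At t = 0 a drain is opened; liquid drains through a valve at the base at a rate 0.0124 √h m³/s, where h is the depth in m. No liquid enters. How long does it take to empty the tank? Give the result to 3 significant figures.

906 s

With no inflow, A dh/dt = −0.0124 √h.
Separate and integrate: 2(√h − √h₀) = −(0.0124/A) t.
Tank is empty when √h = 0: t_empty = 2A√h₀/0.0124.
t_empty = 2·3.17·√3.14/0.0124 = 6.3400·1.7720/0.0124 = 906.01 s.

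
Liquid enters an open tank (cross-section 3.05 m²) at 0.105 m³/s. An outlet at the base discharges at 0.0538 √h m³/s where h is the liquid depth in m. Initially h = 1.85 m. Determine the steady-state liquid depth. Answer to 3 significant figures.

A dh/dt = Q_in − 0.0538 √h. Steady state requires inflow = outflow:
Q_in = 0.0538 √h_ss ⇒ √h_ss = 0.105/0.0538 = 1.9517.
h_ss = 1.9517² = 3.8090 m. (Since h₀ = 1.85 m < h_ss, the level will rise toward this value.)

3.81 m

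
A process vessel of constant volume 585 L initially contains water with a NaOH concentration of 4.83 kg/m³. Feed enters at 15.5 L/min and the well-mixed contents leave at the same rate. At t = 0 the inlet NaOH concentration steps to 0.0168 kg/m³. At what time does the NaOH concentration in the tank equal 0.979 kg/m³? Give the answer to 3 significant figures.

Mass balance on the solute (V constant): V dC/dt = Q(C_in − C), so τ = V/Q = 37.742 min.
C(t) = C_in + (C₀ − C_in) e^(−t/τ). Set C = 0.979 and solve for t:
e^(−t/τ) = (C − C_in)/(C₀ − C_in) = (0.979 − 0.0168)/(4.83 − 0.0168) = 0.19991
t = −τ ln(…) = 37.742 × 1.6099 = 60.761 min.

60.8 min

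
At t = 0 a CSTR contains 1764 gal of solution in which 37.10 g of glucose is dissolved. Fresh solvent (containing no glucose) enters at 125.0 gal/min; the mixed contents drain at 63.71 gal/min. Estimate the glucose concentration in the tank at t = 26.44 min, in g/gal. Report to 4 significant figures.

Total volume: dV/dt = Q_in − Q_out = 61.2900 gal/min, so V(t) = 1764 + 61.2900 t and V(26.44) = 3384.51 gal.
No glucose enters, so dm/dt = −Q_out · (m/V).
Separate: dm/m = −Q_out dt/V(t) ⇒ ln(m/m₀) = −(Q_out/(Q_in−Q_out)) ln(V/V₀).
m = m₀ (V₀/V)^(Q_out/(Q_in−Q_out)) = 37.10 × (1764/3384.51)^(1.03948) = 18.8453 g.
C = m/V = 18.8453/3384.51 = 0.00556811 g/gal.

0.005568 g/gal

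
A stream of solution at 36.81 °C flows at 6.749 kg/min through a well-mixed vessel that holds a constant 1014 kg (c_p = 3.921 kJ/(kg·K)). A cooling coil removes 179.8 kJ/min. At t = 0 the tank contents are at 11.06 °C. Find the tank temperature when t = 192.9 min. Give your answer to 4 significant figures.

24.77 °C

M c_p dT/dt = ṁ c_p (T_in − T) − Q̇.
Rearrange: dT/dt = (T_ss − T)/τ with τ = M/ṁ = 150.244 min and T_ss = T_in − Q̇/(ṁ c_p) = 30.0156 °C.
Solution: T(t) = T_ss + (T₀ − T_ss) e^(−t/τ).
T(192.9) = 30.0156 + (-18.9556)·e^(−192.9/150.244) = 30.0156 + (-18.9556)·0.276953 = 24.7658 °C.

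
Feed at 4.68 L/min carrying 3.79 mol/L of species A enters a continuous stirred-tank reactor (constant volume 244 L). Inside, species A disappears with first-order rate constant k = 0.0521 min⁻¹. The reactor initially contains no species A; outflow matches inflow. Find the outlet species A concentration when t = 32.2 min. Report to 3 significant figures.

0.917 mol/L

V dC/dt = Q(C_in − C) − k V C.
This is linear with rate a = Q/V + k = 0.071280 min⁻¹.
C_ss = Q C_in/(Q + kV) = 1.0198 mol/L; C(t) = C_ss + (C₀ − C_ss) e^(−a t).
C(32.2) = 1.0198 + (-1.0198)·e^(−0.071280·32.2) = 1.0198 + (-1.0198)·0.10074 = 0.91709 mol/L.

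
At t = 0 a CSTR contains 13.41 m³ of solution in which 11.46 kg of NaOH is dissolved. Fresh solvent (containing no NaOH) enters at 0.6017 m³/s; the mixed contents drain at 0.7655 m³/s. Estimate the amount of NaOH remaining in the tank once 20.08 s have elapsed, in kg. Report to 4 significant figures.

3.076 kg

Total volume: dV/dt = Q_in − Q_out = -0.163800 m³/s, so V(t) = 13.41 − 0.163800 t and V(20.08) = 10.1209 m³.
Species balance (pure solvent in): dm/dt = −Q_out · m/V(t).
dm/m = −Q_out dt/(V₀ − 0.163800 t); integrating gives ln(m/m₀) = −(Q_out/(Q_in−Q_out)) ln(V/V₀).
m = m₀ (V₀/V)^(Q_out/(Q_in−Q_out)) = 11.46 × (13.41/10.1209)^(-4.67338) = 3.07646 kg.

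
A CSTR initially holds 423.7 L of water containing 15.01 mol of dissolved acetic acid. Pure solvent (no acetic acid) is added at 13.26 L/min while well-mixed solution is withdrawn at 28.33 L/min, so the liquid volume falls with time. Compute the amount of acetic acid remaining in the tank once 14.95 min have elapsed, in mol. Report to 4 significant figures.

3.605 mol

Total volume: dV/dt = Q_in − Q_out = -15.0700 L/min, so V(t) = 423.7 − 15.0700 t and V(14.95) = 198.404 L.
Species balance (pure solvent in): dm/dt = −Q_out · m/V(t).
Separate: dm/m = −Q_out dt/V(t) ⇒ ln(m/m₀) = −(Q_out/(Q_in−Q_out)) ln(V/V₀).
m = m₀ (V₀/V)^(Q_out/(Q_in−Q_out)) = 15.01 × (423.7/198.404)^(-1.87989) = 3.60528 mol.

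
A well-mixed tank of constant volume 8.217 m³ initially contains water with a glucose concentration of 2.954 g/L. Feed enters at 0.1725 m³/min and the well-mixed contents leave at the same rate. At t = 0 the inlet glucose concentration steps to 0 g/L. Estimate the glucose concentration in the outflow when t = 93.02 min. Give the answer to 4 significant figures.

0.4191 g/L

Transient balance on the dissolved component: V dC/dt = Q(C_in − C).
Time constant τ = V/Q = 8.217/0.1725 = 47.6348 min.
Integrating: C(t) = C_in + (C₀ − C_in) e^(−t/τ).
C(93.02) = 0 + (2.954 − 0)·e^(−93.02/47.6348) = 0 + (2.95400)·0.141880 = 0.419113 g/L.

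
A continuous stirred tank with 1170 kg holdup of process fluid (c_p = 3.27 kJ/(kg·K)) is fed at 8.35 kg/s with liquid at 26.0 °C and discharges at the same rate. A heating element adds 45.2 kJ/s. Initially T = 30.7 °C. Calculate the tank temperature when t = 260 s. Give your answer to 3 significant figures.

Unsteady energy balance on the tank contents: M c_p dT/dt = ṁ c_p (T_in − T) + 45.2.
Rearrange: dT/dt = (T_ss − T)/τ with τ = M/ṁ = 140.12 s and T_ss = T_in + Q̇/(ṁ c_p) = 27.655 °C.
Solution: T(t) = T_ss + (T₀ − T_ss) e^(−t/τ).
T(260) = 27.655 + (3.0446)·e^(−260/140.12) = 27.655 + (3.0446)·0.15637 = 28.131 °C.

28.1 °C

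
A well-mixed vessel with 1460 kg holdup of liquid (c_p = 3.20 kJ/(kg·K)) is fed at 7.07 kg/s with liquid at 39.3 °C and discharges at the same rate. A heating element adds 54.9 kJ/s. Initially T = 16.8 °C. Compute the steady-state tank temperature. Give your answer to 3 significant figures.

41.7 °C

Energy balance: M c_p dT/dt = ṁ c_p (T_in − T) + 54.9.
At steady state dT/dt = 0 ⇒ T_ss = T_in + Q̇/(ṁ c_p) = 39.3 + 54.9/(7.07·3.20) = 41.727 °C.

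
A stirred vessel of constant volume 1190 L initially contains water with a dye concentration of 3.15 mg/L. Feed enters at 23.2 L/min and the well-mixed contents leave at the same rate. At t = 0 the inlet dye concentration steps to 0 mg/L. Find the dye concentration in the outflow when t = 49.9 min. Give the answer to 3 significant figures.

Mass balance on the solute (V constant): V dC/dt = Q(C_in − C).
Time constant τ = V/Q = 1190/23.2 = 51.293 min.
C approaches C_in exponentially: C(t) = C_in + (C₀ − C_in) e^(−t/τ).
C(49.9) = 0 + (3.15 − 0)·e^(−49.9/51.293) = 0 + (3.1500)·0.37801 = 1.1907 mg/L.

1.19 mg/L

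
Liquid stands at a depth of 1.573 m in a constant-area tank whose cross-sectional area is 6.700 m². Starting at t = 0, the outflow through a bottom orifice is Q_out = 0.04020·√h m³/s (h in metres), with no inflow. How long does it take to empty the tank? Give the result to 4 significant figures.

With no inflow, A dh/dt = −0.04020 √h.
This is separable: 2 d(√h)/dt = −0.04020/A, so √h = √h₀ − (0.04020/(2A)) t.
Set h = 0: 2√h₀ = (0.04020/A) t_empty ⇒ t_empty = 2A√h₀/0.04020.
t_empty = 2·6.700·√1.573/0.04020 = 13.4000·1.25419/0.04020 = 418.064 s.

418.1 s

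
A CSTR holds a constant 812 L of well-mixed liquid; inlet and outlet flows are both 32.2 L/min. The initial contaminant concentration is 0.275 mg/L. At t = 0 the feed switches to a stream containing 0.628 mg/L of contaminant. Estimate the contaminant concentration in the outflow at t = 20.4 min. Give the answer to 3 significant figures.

0.471 mg/L

Accumulation = in − out for the solute gives V dC/dt = Q(C_in − C).
So dC/dt = (C_in − C)/τ with τ = V/Q = 812/32.2 = 25.217 min.
This is linear first-order; C(t) = C_in + (C₀ − C_in) e^(−t/τ).
C(20.4) = 0.628 + (0.275 − 0.628)·e^(−20.4/25.217) = 0.628 + (-0.35300)·0.44532 = 0.47080 mg/L.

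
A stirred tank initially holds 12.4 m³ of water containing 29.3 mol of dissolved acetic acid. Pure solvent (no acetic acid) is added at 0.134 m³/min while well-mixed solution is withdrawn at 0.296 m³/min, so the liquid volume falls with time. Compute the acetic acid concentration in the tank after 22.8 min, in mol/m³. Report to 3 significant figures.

Let m(t) be the amount of acetic acid. Volume: V(t) = V₀ + (Q_in − Q_out) t = 12.4 − 0.16200 t; V(22.8) = 8.7064 m³.
No acetic acid enters, so dm/dt = −Q_out · (m/V).
Separate: dm/m = −Q_out dt/V(t) ⇒ ln(m/m₀) = −(Q_out/(Q_in−Q_out)) ln(V/V₀).
m = m₀ (V₀/V)^(Q_out/(Q_in−Q_out)) = 29.3 × (12.4/8.7064)^(-1.8272) = 15.355 mol.
C = m/V = 15.355/8.7064 = 1.7636 mol/m³.

1.76 mol/m³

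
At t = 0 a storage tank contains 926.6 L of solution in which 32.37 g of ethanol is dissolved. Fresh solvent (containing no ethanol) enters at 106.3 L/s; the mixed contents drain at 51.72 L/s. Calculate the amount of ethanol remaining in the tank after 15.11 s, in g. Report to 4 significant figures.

17.71 g

Let m(t) be the amount of ethanol. Volume: V(t) = V₀ + (Q_in − Q_out) t = 926.6 + 54.5800 t; V(15.11) = 1751.30 L.
Species balance (pure solvent in): dm/dt = −Q_out · m/V(t).
Separate: dm/m = −Q_out dt/V(t) ⇒ ln(m/m₀) = −(Q_out/(Q_in−Q_out)) ln(V/V₀).
m = m₀ (V₀/V)^(Q_out/(Q_in−Q_out)) = 32.37 × (926.6/1751.30)^(0.947600) = 17.7076 g.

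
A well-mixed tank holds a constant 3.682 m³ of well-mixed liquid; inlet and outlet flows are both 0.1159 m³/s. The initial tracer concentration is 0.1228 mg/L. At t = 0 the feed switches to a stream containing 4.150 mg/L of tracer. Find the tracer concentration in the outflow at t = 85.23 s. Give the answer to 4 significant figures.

3.875 mg/L

Species balance on the tank: V dC/dt = Q(C_in − C).
Rewrite as dC/dt + C/τ = C_in/τ, τ = V/Q = 31.7688 s.
Integrating: C(t) = C_in + (C₀ − C_in) e^(−t/τ).
C(85.23) = 4.150 + (0.1228 − 4.150)·e^(−85.23/31.7688) = 4.150 + (-4.02720)·0.0683698 = 3.87466 mg/L.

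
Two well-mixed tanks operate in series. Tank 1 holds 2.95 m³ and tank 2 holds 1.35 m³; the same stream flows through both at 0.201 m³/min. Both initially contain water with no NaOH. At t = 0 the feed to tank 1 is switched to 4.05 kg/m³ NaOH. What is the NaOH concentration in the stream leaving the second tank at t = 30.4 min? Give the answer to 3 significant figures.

3.15 kg/m³

Each tank obeys Vᵢ dCᵢ/dt = Q(Cᵢ₋₁ − Cᵢ), so τᵢ = Vᵢ/Q.
τ₁ = 2.95/0.201 = 14.677 min; τ₂ = 1.35/0.201 = 6.7164 min.
Solving the cascade with C₁(0)=C₂(0)=0 gives C₂(t) = C_in[1 − (τ₁ e^(−t/τ₁) − τ₂ e^(−t/τ₂))/(τ₁ − τ₂)].
At t = 30.4: e^(−t/τ₁) = 0.12602, e^(−t/τ₂) = 0.010821.
C₂ = 4.05·[1 − (14.677·0.12602 − 6.7164·0.010821)/(7.9602)] = 4.05·0.77678 = 3.1460 kg/m³.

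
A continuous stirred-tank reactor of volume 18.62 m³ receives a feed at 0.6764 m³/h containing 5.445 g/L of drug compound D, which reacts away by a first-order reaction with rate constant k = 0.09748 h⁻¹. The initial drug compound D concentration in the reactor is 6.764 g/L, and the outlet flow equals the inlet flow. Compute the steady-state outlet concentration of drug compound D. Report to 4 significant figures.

V dC/dt = Q(C_in − C) − k V C.
At steady state: 0 = Q C_in − (Q + kV) C_ss, so C_ss = Q C_in/(Q + kV).
C_ss = 0.6764·5.445/(0.6764 + 0.09748·18.62) = 3.68300/2.49148 = 1.47824 g/L.

1.478 g/L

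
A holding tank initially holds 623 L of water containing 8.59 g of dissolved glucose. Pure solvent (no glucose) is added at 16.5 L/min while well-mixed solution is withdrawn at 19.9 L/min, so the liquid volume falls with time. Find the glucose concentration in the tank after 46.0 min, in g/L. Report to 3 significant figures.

Total volume: dV/dt = Q_in − Q_out = -3.4000 L/min, so V(t) = 623 − 3.4000 t and V(46.0) = 466.60 L.
Solute balance: dm/dt = 0 − Q_out C = −Q_out m/V(t).
dm/m = −Q_out dt/(V₀ − 3.4000 t); integrating gives ln(m/m₀) = −(Q_out/(Q_in−Q_out)) ln(V/V₀).
m = m₀ (V₀/V)^(Q_out/(Q_in−Q_out)) = 8.59 × (623/466.60)^(-5.8529) = 1.5820 g.
C = m/V = 1.5820/466.60 = 0.0033904 g/L.

0.00339 g/L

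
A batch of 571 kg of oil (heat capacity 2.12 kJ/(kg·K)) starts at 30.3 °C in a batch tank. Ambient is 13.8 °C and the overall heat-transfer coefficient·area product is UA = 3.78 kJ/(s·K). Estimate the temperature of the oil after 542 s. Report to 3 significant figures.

16.8 °C

M c_p dT/dt = −UA(T − T_amb).
dT/dt = (T_ss − T)/τ with T_ss = T_amb = 13.800 °C, τ = M c_p/UA = 571·2.12/3.78 = 320.24 s.
Solution: T(t) = T_ss + (T₀ − T_ss) e^(−t/τ).
T(542) = 13.800 + (16.500)·0.18407 = 16.837 °C.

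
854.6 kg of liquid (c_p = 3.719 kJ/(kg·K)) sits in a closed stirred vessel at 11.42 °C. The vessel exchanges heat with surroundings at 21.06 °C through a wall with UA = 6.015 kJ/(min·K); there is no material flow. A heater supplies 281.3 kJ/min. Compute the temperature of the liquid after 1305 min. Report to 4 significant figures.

63.05 °C

M c_p dT/dt = −UA(T − T_amb) + Q̇.
dT/dt = (T_ss − T)/τ with T_ss = T_amb + Q̇/UA = 21.06 + 281.3/6.015 = 67.8264 °C, τ = M c_p/UA = 854.6·3.719/6.015 = 528.389 min.
Solution: T(t) = T_ss + (T₀ − T_ss) e^(−t/τ).
T(1305) = 67.8264 + (-56.4064)·0.0846040 = 63.0542 °C.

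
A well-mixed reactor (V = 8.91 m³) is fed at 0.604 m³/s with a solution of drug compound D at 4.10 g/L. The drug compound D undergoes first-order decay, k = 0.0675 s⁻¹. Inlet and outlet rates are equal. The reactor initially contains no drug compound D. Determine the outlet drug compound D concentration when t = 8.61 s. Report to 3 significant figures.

1.41 g/L

Species balance: V dC/dt = Q C_in − Q C − k V C.
dC/dt = (Q/V) C_in − (Q/V + k) C; effective rate a = Q/V + k = 0.067789 + 0.0675 = 0.13529 s⁻¹.
C_ss = Q C_in/(Q + kV) = 2.0544 g/L; C(t) = C_ss + (C₀ − C_ss) e^(−a t).
C(8.61) = 2.0544 + (-2.0544)·e^(−0.13529·8.61) = 2.0544 + (-2.0544)·0.31197 = 1.4135 g/L.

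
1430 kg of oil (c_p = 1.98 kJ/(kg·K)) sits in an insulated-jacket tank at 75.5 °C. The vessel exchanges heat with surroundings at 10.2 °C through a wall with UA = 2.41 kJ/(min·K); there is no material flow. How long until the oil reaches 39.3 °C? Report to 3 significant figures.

950 min

Lumped-capacitance energy balance: M c_p dT/dt = UA(T_amb − T).
τ = M c_p/UA = 1174.9 min; T_ss = T_amb = 10.200 °C.
T(t) = T_ss + (T₀ − T_ss)e^(−t/τ); set T = 39.3:
t = −τ ln[(T − T_ss)/(T₀ − T_ss)] = −1174.9 · ln(0.44564) = 949.58 min.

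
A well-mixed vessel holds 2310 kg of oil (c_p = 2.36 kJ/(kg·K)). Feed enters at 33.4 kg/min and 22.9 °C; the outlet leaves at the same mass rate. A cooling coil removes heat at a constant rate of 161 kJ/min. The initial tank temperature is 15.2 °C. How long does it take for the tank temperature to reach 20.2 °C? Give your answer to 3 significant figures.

Unsteady energy balance on the tank contents: M c_p dT/dt = ṁ c_p (T_in − T) − 161.
τ = M/ṁ = 69.162 min; T_ss = T_in − Q̇/(ṁ c_p) = 20.857 °C.
T(t) = T_ss + (T₀ − T_ss) e^(−t/τ). Set T = 20.2:
e^(−t/τ) = (20.2 − 20.857)/(15.2 − 20.857) = 0.11621
t = −69.162 · ln(0.11621) = 148.86 min.

149 min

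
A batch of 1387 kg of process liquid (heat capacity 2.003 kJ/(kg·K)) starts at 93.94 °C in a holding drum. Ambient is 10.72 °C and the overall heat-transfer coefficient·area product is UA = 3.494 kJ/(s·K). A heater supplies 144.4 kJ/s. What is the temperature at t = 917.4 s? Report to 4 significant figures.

65.26 °C

Unsteady energy balance on the tank contents: M c_p dT/dt = −UA(T − T_amb) + Q̇.
dT/dt = (T_ss − T)/τ with T_ss = T_amb + Q̇/UA = 10.72 + 144.4/3.494 = 52.0480 °C, τ = M c_p/UA = 1387·2.003/3.494 = 795.123 s.
Integrating: T(t) = T_ss + (T₀ − T_ss) e^(−t/τ).
T(917.4) = 52.0480 + (41.8920)·0.315441 = 65.2625 °C.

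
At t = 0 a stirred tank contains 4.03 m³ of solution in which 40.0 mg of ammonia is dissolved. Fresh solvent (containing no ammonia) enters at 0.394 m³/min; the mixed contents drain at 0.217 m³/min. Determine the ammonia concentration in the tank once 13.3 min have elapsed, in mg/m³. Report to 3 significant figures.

Let m(t) be the amount of ammonia. Volume: V(t) = V₀ + (Q_in − Q_out) t = 4.03 + 0.17700 t; V(13.3) = 6.3841 m³.
Species balance (pure solvent in): dm/dt = −Q_out · m/V(t).
dm/m = −Q_out dt/(V₀ + 0.17700 t); integrating gives ln(m/m₀) = −(Q_out/(Q_in−Q_out)) ln(V/V₀).
m = m₀ (V₀/V)^(Q_out/(Q_in−Q_out)) = 40.0 × (4.03/6.3841)^(1.2260) = 22.757 mg.
C = m/V = 22.757/6.3841 = 3.5646 mg/m³.

3.56 mg/m³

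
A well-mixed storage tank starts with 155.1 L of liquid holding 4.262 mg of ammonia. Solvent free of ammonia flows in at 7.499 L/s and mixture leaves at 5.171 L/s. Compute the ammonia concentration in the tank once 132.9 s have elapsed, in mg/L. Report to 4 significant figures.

Total volume: dV/dt = Q_in − Q_out = 2.32800 L/s, so V(t) = 155.1 + 2.32800 t and V(132.9) = 464.491 L.
No ammonia enters, so dm/dt = −Q_out · (m/V).
Separate: dm/m = −Q_out dt/V(t) ⇒ ln(m/m₀) = −(Q_out/(Q_in−Q_out)) ln(V/V₀).
m = m₀ (V₀/V)^(Q_out/(Q_in−Q_out)) = 4.262 × (155.1/464.491)^(2.22122) = 0.372821 mg.
C = m/V = 0.372821/464.491 = 0.000802644 mg/L.

0.0008026 mg/L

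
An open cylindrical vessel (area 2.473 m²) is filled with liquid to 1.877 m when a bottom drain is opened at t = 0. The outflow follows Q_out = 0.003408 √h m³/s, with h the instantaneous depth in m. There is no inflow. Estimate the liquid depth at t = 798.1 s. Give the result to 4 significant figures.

With no inflow, A dh/dt = −0.003408 √h.
∫ h^(−1/2) dh = −(0.003408/A) ∫ dt, giving 2√h = 2√h₀ − (0.003408/A) t.
√h = √1.877 − 0.003408·798.1/(2·2.473) = 1.37004 − 0.549924 = 0.820112.
h = 0.820112² = 0.672584 m.

0.6726 m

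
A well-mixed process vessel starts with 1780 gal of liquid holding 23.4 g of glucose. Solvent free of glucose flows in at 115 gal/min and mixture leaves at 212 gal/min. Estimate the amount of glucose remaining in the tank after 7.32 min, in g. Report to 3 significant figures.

Total volume: dV/dt = Q_in − Q_out = -97.000 gal/min, so V(t) = 1780 − 97.000 t and V(7.32) = 1070.0 gal.
Species balance (pure solvent in): dm/dt = −Q_out · m/V(t).
dm/m = −Q_out dt/(V₀ − 97.000 t); integrating gives ln(m/m₀) = −(Q_out/(Q_in−Q_out)) ln(V/V₀).
m = m₀ (V₀/V)^(Q_out/(Q_in−Q_out)) = 23.4 × (1780/1070.0)^(-2.1856) = 7.6929 g.

7.69 g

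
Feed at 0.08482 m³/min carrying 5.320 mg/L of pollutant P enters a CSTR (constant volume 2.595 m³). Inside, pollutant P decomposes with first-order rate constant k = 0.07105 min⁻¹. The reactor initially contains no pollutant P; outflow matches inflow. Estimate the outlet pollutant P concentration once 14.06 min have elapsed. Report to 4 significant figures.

Accumulation = in − out − consumed: V dC/dt = Q C_in − Q C − k V C.
dC/dt = (Q/V) C_in − (Q/V + k) C; effective rate a = Q/V + k = 0.0326859 + 0.07105 = 0.103736 min⁻¹.
C_ss = Q C_in/(Q + kV) = 1.67627 mg/L; C(t) = C_ss + (C₀ − C_ss) e^(−a t).
C(14.06) = 1.67627 + (-1.67627)·e^(−0.103736·14.06) = 1.67627 + (-1.67627)·0.232579 = 1.28640 mg/L.

1.286 mg/L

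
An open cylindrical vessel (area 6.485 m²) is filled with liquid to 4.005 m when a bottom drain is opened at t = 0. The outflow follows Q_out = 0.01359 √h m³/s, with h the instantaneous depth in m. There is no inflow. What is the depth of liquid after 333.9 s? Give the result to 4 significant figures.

Accumulation of liquid (constant cross-section A): A dh/dt = −0.01359 √h.
Separate and integrate: 2(√h − √h₀) = −(0.01359/A) t.
√h = √4.005 − 0.01359·333.9/(2·6.485) = 2.00125 − 0.349861 = 1.65139.
h = 1.65139² = 2.72708 m.

2.727 m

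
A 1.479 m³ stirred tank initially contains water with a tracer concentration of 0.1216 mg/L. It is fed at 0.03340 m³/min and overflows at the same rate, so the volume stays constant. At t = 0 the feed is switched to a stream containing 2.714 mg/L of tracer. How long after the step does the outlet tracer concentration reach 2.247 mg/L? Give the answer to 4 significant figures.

75.90 min

Species balance: V dC/dt = Q(C_in − C) ⇒ τ = V/Q = 44.2814 min.
C(t) = C_in + (C₀ − C_in) e^(−t/τ). Set C = 2.247 and solve for t:
e^(−t/τ) = (C − C_in)/(C₀ − C_in) = (2.247 − 2.714)/(0.1216 − 2.714) = 0.180142
t = −τ ln(…) = 44.2814 × 1.71401 = 75.8988 min.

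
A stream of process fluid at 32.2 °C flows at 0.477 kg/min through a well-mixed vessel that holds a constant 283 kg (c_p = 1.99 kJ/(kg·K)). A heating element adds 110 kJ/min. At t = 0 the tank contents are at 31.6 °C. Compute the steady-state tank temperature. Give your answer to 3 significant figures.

Energy balance: M c_p dT/dt = ṁ c_p (T_in − T) + 110.
At steady state dT/dt = 0 ⇒ T_ss = T_in + Q̇/(ṁ c_p) = 32.2 + 110/(0.477·1.99) = 148.08 °C.

148 °C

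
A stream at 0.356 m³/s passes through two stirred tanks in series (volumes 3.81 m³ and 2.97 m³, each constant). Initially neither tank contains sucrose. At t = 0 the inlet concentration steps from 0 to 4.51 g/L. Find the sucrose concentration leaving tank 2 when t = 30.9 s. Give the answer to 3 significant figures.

Species balance on tank i: dCᵢ/dt = (Cᵢ₋₁ − Cᵢ)/τᵢ with τᵢ = Vᵢ/Q.
τ₁ = 3.81/0.356 = 10.702 s; τ₂ = 2.97/0.356 = 8.3427 s.
Tank 1: C₁ = C_in(1 − e^(−t/τ₁)). Tank 2 (τ₁ ≠ τ₂): C₂ = C_in[1 − (τ₁ e^(−t/τ₁) − τ₂ e^(−t/τ₂))/(τ₁ − τ₂)].
At t = 30.9: e^(−t/τ₁) = 0.055730, e^(−t/τ₂) = 0.024629.
C₂ = 4.51·[1 − (10.702·0.055730 − 8.3427·0.024629)/(2.3596)] = 4.51·0.83431 = 3.7627 g/L.

3.76 g/L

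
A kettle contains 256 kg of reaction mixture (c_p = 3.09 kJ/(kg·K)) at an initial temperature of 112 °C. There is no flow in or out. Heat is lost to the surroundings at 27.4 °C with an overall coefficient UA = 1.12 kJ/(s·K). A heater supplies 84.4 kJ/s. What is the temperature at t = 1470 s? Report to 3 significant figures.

M c_p dT/dt = −UA(T − T_amb) + Q̇.
dT/dt = (T_ss − T)/τ with T_ss = T_amb + Q̇/UA = 27.4 + 84.4/1.12 = 102.76 °C, τ = M c_p/UA = 256·3.09/1.12 = 706.29 s.
This is linear first-order; T(t) = T_ss + (T₀ − T_ss) e^(−t/τ).
T(1470) = 102.76 + (9.2429)·0.12477 = 103.91 °C.

104 °C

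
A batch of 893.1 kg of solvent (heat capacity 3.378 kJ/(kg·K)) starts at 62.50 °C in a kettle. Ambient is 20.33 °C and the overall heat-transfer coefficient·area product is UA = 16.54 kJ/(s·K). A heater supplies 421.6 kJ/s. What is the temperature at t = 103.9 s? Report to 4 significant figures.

55.26 °C

M c_p dT/dt = −UA(T − T_amb) + Q̇.
dT/dt = (T_ss − T)/τ with T_ss = T_amb + Q̇/UA = 20.33 + 421.6/16.54 = 45.8197 °C, τ = M c_p/UA = 893.1·3.378/16.54 = 182.400 s.
This is linear first-order; T(t) = T_ss + (T₀ − T_ss) e^(−t/τ).
T(103.9) = 45.8197 + (16.6803)·0.565736 = 55.2564 °C.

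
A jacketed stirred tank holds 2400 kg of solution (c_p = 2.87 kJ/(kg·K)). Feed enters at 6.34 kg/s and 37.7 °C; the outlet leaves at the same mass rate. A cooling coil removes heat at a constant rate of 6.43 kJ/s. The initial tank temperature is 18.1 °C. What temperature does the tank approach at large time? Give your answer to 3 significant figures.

37.3 °C

M c_p dT/dt = ṁ c_p (T_in − T) − Q̇.
At steady state dT/dt = 0 ⇒ T_ss = T_in − Q̇/(ṁ c_p) = 37.7 − 6.43/(6.34·2.87) = 37.347 °C.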